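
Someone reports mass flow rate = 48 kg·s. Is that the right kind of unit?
No

mass flow rate has SI base units: kg / s
kg·s does NOT reduce to kg / s; a valid unit for mass flow rate would be e.g. kg/s.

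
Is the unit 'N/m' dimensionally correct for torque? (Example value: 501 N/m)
No

torque has SI base units: kg * m^2 / s^2
N/m does NOT reduce to kg * m^2 / s^2; a valid unit for torque would be e.g. N·m.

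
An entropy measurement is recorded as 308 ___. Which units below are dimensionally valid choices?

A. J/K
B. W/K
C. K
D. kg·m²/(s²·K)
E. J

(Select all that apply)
A, D

entropy has SI base units: kg * m^2 / (s^2 * K)

Checking each option against kg * m^2 / (s^2 * K):
  A. J/K: ✓ matches
  B. W/K: ✗ does not match
  C. K: ✗ does not match
  D. kg·m²/(s²·K): ✓ matches
  E. J: ✗ does not match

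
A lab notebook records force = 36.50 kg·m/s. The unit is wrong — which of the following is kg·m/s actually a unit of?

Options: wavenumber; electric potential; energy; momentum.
momentum

force should have units dimensionally equivalent to kg * m / s^2 (e.g. N).
The given unit 'kg·m/s' reduces to kg * m / s. Of the listed options, that is the dimensionality of momentum.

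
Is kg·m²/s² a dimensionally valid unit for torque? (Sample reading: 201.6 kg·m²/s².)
Yes

torque has SI base units: kg * m^2 / s^2
kg·m²/s² reduces to the same SI base units, so it is a valid unit for torque.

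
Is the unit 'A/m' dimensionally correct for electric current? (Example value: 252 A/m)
No

electric current has SI base units: A
A/m does NOT reduce to A; a valid unit for electric current would be e.g. A.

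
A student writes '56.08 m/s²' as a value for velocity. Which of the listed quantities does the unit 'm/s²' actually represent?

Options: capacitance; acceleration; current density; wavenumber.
acceleration

velocity should have units dimensionally equivalent to m / s (e.g. m/s).
The given unit 'm/s²' reduces to m / s^2. Of the listed options, that is the dimensionality of acceleration.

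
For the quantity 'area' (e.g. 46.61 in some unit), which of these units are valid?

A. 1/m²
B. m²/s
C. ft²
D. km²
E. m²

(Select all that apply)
C, D, E

area has SI base units: m^2

Checking each option against m^2:
  A. 1/m²: ✗ does not match
  B. m²/s: ✗ does not match
  C. ft²: ✓ matches
  D. km²: ✓ matches
  E. m²: ✓ matches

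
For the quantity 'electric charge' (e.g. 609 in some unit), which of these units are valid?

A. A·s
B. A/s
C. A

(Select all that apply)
A

electric charge has SI base units: A * s

Checking each option against A * s:
  A. A·s: ✓ matches
  B. A/s: ✗ does not match
  C. A: ✗ does not match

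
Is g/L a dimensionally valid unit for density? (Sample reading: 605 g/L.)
Yes

density has SI base units: kg / m^3
g/L reduces to the same SI base units, so it is a valid unit for density.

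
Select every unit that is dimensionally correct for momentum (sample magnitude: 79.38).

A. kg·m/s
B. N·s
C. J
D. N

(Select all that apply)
A, B

momentum has SI base units: kg * m / s

Checking each option against kg * m / s:
  A. kg·m/s: ✓ matches
  B. N·s: ✓ matches
  C. J: ✗ does not match
  D. N: ✗ does not match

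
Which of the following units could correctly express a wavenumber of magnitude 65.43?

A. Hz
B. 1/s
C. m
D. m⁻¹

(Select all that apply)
D

wavenumber has SI base units: 1 / m

Checking each option against 1 / m:
  A. Hz: ✗ does not match
  B. 1/s: ✗ does not match
  C. m: ✗ does not match
  D. m⁻¹: ✓ matches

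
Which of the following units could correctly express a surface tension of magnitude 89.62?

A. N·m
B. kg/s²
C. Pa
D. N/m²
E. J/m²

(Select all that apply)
B, E

surface tension has SI base units: kg / s^2

Checking each option against kg / s^2:
  A. N·m: ✗ does not match
  B. kg/s²: ✓ matches
  C. Pa: ✗ does not match
  D. N/m²: ✗ does not match
  E. J/m²: ✓ matches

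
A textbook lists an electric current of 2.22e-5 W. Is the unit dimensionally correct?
No

electric current has SI base units: A
W does NOT reduce to A; a valid unit for electric current would be e.g. A.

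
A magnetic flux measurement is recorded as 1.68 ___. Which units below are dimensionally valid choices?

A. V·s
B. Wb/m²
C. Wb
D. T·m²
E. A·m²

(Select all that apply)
A, C, D

magnetic flux has SI base units: kg * m^2 / (A * s^2)

Checking each option against kg * m^2 / (A * s^2):
  A. V·s: ✓ matches
  B. Wb/m²: ✗ does not match
  C. Wb: ✓ matches
  D. T·m²: ✓ matches
  E. A·m²: ✗ does not match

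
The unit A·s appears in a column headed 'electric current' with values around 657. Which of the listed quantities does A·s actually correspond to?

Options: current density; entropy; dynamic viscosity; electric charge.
electric charge

electric current should have units dimensionally equivalent to A (e.g. A).
The given unit 'A·s' reduces to A * s. Of the listed options, that is the dimensionality of electric charge.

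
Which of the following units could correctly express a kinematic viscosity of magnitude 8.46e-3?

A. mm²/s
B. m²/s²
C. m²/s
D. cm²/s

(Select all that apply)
A, C, D

kinematic viscosity has SI base units: m^2 / s

Checking each option against m^2 / s:
  A. mm²/s: ✓ matches
  B. m²/s²: ✗ does not match
  C. m²/s: ✓ matches
  D. cm²/s: ✓ matches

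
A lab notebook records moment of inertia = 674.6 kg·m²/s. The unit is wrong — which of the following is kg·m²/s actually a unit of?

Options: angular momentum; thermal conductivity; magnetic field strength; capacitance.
angular momentum

moment of inertia should have units dimensionally equivalent to kg * m^2 (e.g. kg·m²).
The given unit 'kg·m²/s' reduces to kg * m^2 / s. Of the listed options, that is the dimensionality of angular momentum.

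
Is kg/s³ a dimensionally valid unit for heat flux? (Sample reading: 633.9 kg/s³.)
Yes

heat flux has SI base units: kg / s^3
kg/s³ reduces to the same SI base units, so it is a valid unit for heat flux.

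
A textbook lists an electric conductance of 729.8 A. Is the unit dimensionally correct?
No

electric conductance has SI base units: A^2 * s^3 / (kg * m^2)
A does NOT reduce to A^2 * s^3 / (kg * m^2); a valid unit for electric conductance would be e.g. S.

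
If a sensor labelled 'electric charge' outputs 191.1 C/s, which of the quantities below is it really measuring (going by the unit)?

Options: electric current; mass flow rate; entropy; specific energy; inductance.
electric current

electric charge should have units dimensionally equivalent to A * s (e.g. C).
The given unit 'C/s' reduces to A. Of the listed options, that is the dimensionality of electric current.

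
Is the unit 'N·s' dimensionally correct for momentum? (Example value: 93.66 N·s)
Yes

momentum has SI base units: kg * m / s
N·s reduces to the same SI base units, so it is a valid unit for momentum.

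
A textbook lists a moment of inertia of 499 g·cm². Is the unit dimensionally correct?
Yes

moment of inertia has SI base units: kg * m^2
g·cm² reduces to the same SI base units, so it is a valid unit for moment of inertia.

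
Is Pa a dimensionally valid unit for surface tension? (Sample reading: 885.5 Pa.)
No

surface tension has SI base units: kg / s^2
Pa does NOT reduce to kg / s^2; a valid unit for surface tension would be e.g. N/m.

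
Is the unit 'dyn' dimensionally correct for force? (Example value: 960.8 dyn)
Yes

force has SI base units: kg * m / s^2
dyn reduces to the same SI base units, so it is a valid unit for force.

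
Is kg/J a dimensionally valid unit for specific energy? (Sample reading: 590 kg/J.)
No

specific energy has SI base units: m^2 / s^2
kg/J does NOT reduce to m^2 / s^2; a valid unit for specific energy would be e.g. J/kg.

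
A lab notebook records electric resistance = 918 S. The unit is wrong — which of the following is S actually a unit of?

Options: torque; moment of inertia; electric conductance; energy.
electric conductance

electric resistance should have units dimensionally equivalent to kg * m^2 / (A^2 * s^3) (e.g. Ω).
The given unit 'S' reduces to A^2 * s^3 / (kg * m^2). Of the listed options, that is the dimensionality of electric conductance.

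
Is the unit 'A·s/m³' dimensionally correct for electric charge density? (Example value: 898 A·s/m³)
Yes

electric charge density has SI base units: A * s / m^3
A·s/m³ reduces to the same SI base units, so it is a valid unit for electric charge density.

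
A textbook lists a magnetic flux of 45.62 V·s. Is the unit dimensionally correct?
Yes

magnetic flux has SI base units: kg * m^2 / (A * s^2)
V·s reduces to the same SI base units, so it is a valid unit for magnetic flux.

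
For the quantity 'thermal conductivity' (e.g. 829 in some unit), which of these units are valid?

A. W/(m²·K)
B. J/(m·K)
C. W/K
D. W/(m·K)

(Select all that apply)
D

thermal conductivity has SI base units: kg * m / (s^3 * K)

Checking each option against kg * m / (s^3 * K):
  A. W/(m²·K): ✗ does not match
  B. J/(m·K): ✗ does not match
  C. W/K: ✗ does not match
  D. W/(m·K): ✓ matches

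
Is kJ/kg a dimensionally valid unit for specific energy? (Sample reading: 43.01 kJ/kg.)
Yes

specific energy has SI base units: m^2 / s^2
kJ/kg reduces to the same SI base units, so it is a valid unit for specific energy.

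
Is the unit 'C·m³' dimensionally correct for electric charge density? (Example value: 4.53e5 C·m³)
No

electric charge density has SI base units: A * s / m^3
C·m³ does NOT reduce to A * s / m^3; a valid unit for electric charge density would be e.g. C/m³.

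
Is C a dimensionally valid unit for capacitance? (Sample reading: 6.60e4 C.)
No

capacitance has SI base units: A^2 * s^4 / (kg * m^2)
C does NOT reduce to A^2 * s^4 / (kg * m^2); a valid unit for capacitance would be e.g. F.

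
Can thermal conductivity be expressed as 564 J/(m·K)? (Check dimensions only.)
No

thermal conductivity has SI base units: kg * m / (s^3 * K)
J/(m·K) does NOT reduce to kg * m / (s^3 * K); a valid unit for thermal conductivity would be e.g. W/(m·K).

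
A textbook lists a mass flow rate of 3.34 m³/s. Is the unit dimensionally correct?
No

mass flow rate has SI base units: kg / s
m³/s does NOT reduce to kg / s; a valid unit for mass flow rate would be e.g. kg/s.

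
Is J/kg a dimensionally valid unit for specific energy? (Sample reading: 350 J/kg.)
Yes

specific energy has SI base units: m^2 / s^2
J/kg reduces to the same SI base units, so it is a valid unit for specific energy.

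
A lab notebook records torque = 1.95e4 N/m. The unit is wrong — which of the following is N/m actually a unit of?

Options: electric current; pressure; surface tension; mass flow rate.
surface tension

torque should have units dimensionally equivalent to kg * m^2 / s^2 (e.g. N·m).
The given unit 'N/m' reduces to kg / s^2. Of the listed options, that is the dimensionality of surface tension.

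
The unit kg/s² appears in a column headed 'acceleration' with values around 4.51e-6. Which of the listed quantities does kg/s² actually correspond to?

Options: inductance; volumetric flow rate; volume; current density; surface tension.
surface tension

acceleration should have units dimensionally equivalent to m / s^2 (e.g. m/s²).
The given unit 'kg/s²' reduces to kg / s^2. Of the listed options, that is the dimensionality of surface tension.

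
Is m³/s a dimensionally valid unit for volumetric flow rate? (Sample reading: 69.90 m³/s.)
Yes

volumetric flow rate has SI base units: m^3 / s
m³/s reduces to the same SI base units, so it is a valid unit for volumetric flow rate.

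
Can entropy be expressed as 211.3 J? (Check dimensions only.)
No

entropy has SI base units: kg * m^2 / (s^2 * K)
J does NOT reduce to kg * m^2 / (s^2 * K); a valid unit for entropy would be e.g. J/K.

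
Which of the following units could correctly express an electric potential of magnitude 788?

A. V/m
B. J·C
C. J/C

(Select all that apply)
C

electric potential has SI base units: kg * m^2 / (A * s^3)

Checking each option against kg * m^2 / (A * s^3):
  A. V/m: ✗ does not match
  B. J·C: ✗ does not match
  C. J/C: ✓ matches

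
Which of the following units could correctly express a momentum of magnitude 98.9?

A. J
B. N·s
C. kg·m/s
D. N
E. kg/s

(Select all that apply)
B, C

momentum has SI base units: kg * m / s

Checking each option against kg * m / s:
  A. J: ✗ does not match
  B. N·s: ✓ matches
  C. kg·m/s: ✓ matches
  D. N: ✗ does not match
  E. kg/s: ✗ does not match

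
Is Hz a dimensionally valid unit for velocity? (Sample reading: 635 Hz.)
No

velocity has SI base units: m / s
Hz does NOT reduce to m / s; a valid unit for velocity would be e.g. m/s.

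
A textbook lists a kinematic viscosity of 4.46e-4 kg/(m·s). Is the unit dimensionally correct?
No

kinematic viscosity has SI base units: m^2 / s
kg/(m·s) does NOT reduce to m^2 / s; a valid unit for kinematic viscosity would be e.g. m²/s.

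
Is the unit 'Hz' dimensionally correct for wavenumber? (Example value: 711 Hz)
No

wavenumber has SI base units: 1 / m
Hz does NOT reduce to 1 / m; a valid unit for wavenumber would be e.g. 1/m.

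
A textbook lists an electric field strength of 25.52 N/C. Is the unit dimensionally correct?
Yes

electric field strength has SI base units: kg * m / (A * s^3)
N/C reduces to the same SI base units, so it is a valid unit for electric field strength.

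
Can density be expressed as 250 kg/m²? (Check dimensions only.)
No

density has SI base units: kg / m^3
kg/m² does NOT reduce to kg / m^3; a valid unit for density would be e.g. kg/m³.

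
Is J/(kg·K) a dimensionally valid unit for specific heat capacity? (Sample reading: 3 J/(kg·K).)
Yes

specific heat capacity has SI base units: m^2 / (s^2 * K)
J/(kg·K) reduces to the same SI base units, so it is a valid unit for specific heat capacity.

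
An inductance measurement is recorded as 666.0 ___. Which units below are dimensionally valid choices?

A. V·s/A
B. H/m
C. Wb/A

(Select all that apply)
A, C

inductance has SI base units: kg * m^2 / (A^2 * s^2)

Checking each option against kg * m^2 / (A^2 * s^2):
  A. V·s/A: ✓ matches
  B. H/m: ✗ does not match
  C. Wb/A: ✓ matches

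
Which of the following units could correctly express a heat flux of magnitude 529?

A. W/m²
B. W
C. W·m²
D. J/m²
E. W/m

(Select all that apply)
A

heat flux has SI base units: kg / s^3

Checking each option against kg / s^3:
  A. W/m²: ✓ matches
  B. W: ✗ does not match
  C. W·m²: ✗ does not match
  D. J/m²: ✗ does not match
  E. W/m: ✗ does not match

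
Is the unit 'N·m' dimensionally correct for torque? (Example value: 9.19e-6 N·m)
Yes

torque has SI base units: kg * m^2 / s^2
N·m reduces to the same SI base units, so it is a valid unit for torque.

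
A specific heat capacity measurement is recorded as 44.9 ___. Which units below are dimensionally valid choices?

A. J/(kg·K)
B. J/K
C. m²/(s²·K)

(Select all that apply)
A, C

specific heat capacity has SI base units: m^2 / (s^2 * K)

Checking each option against m^2 / (s^2 * K):
  A. J/(kg·K): ✓ matches
  B. J/K: ✗ does not match
  C. m²/(s²·K): ✓ matches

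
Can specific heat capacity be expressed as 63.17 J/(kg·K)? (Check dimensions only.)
Yes

specific heat capacity has SI base units: m^2 / (s^2 * K)
J/(kg·K) reduces to the same SI base units, so it is a valid unit for specific heat capacity.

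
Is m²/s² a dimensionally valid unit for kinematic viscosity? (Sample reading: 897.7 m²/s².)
No

kinematic viscosity has SI base units: m^2 / s
m²/s² does NOT reduce to m^2 / s; a valid unit for kinematic viscosity would be e.g. m²/s.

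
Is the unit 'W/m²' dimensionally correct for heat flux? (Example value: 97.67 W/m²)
Yes

heat flux has SI base units: kg / s^3
W/m² reduces to the same SI base units, so it is a valid unit for heat flux.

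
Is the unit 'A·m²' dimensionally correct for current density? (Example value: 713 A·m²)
No

current density has SI base units: A / m^2
A·m² does NOT reduce to A / m^2; a valid unit for current density would be e.g. A/m².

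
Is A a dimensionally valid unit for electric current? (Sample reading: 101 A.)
Yes

electric current has SI base units: A
A reduces to the same SI base units, so it is a valid unit for electric current.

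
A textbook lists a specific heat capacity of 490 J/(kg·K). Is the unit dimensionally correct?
Yes

specific heat capacity has SI base units: m^2 / (s^2 * K)
J/(kg·K) reduces to the same SI base units, so it is a valid unit for specific heat capacity.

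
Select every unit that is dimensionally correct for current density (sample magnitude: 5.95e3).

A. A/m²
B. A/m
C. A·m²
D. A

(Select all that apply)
A

current density has SI base units: A / m^2

Checking each option against A / m^2:
  A. A/m²: ✓ matches
  B. A/m: ✗ does not match
  C. A·m²: ✗ does not match
  D. A: ✗ does not match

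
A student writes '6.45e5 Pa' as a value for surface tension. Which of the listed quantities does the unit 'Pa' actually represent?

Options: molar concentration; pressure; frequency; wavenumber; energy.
pressure

surface tension should have units dimensionally equivalent to kg / s^2 (e.g. N/m).
The given unit 'Pa' reduces to kg / (m * s^2). Of the listed options, that is the dimensionality of pressure.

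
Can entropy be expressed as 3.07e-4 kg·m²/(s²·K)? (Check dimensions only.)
Yes

entropy has SI base units: kg * m^2 / (s^2 * K)
kg·m²/(s²·K) reduces to the same SI base units, so it is a valid unit for entropy.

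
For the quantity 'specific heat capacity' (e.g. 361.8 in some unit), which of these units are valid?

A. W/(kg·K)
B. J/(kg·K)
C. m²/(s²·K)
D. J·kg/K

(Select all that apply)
B, C

specific heat capacity has SI base units: m^2 / (s^2 * K)

Checking each option against m^2 / (s^2 * K):
  A. W/(kg·K): ✗ does not match
  B. J/(kg·K): ✓ matches
  C. m²/(s²·K): ✓ matches
  D. J·kg/K: ✗ does not match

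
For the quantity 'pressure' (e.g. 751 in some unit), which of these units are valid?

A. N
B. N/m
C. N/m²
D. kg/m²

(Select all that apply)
C

pressure has SI base units: kg / (m * s^2)

Checking each option against kg / (m * s^2):
  A. N: ✗ does not match
  B. N/m: ✗ does not match
  C. N/m²: ✓ matches
  D. kg/m²: ✗ does not match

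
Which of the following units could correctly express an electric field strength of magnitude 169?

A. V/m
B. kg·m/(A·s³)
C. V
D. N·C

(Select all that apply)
A, B

electric field strength has SI base units: kg * m / (A * s^3)

Checking each option against kg * m / (A * s^3):
  A. V/m: ✓ matches
  B. kg·m/(A·s³): ✓ matches
  C. V: ✗ does not match
  D. N·C: ✗ does not match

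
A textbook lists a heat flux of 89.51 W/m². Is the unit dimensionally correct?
Yes

heat flux has SI base units: kg / s^3
W/m² reduces to the same SI base units, so it is a valid unit for heat flux.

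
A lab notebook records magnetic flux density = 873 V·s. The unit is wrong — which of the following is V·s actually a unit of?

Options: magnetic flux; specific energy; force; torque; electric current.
magnetic flux

magnetic flux density should have units dimensionally equivalent to kg / (A * s^2) (e.g. T).
The given unit 'V·s' reduces to kg * m^2 / (A * s^2). Of the listed options, that is the dimensionality of magnetic flux.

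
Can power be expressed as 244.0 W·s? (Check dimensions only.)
No

power has SI base units: kg * m^2 / s^3
W·s does NOT reduce to kg * m^2 / s^3; a valid unit for power would be e.g. W.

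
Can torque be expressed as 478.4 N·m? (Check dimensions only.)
Yes

torque has SI base units: kg * m^2 / s^2
N·m reduces to the same SI base units, so it is a valid unit for torque.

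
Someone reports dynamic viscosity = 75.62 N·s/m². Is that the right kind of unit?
Yes

dynamic viscosity has SI base units: kg / (m * s)
N·s/m² reduces to the same SI base units, so it is a valid unit for dynamic viscosity.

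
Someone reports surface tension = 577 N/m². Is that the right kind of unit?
No

surface tension has SI base units: kg / s^2
N/m² does NOT reduce to kg / s^2; a valid unit for surface tension would be e.g. N/m.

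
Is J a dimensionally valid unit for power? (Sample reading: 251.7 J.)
No

power has SI base units: kg * m^2 / s^3
J does NOT reduce to kg * m^2 / s^3; a valid unit for power would be e.g. W.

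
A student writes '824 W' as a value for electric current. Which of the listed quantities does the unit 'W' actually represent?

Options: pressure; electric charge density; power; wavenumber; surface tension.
power

electric current should have units dimensionally equivalent to A (e.g. A).
The given unit 'W' reduces to kg * m^2 / s^3. Of the listed options, that is the dimensionality of power.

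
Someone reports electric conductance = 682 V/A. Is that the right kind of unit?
No

electric conductance has SI base units: A^2 * s^3 / (kg * m^2)
V/A does NOT reduce to A^2 * s^3 / (kg * m^2); a valid unit for electric conductance would be e.g. S.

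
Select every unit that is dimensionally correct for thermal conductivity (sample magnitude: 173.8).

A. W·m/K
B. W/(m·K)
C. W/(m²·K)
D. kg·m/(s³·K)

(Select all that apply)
B, D

thermal conductivity has SI base units: kg * m / (s^3 * K)

Checking each option against kg * m / (s^3 * K):
  A. W·m/K: ✗ does not match
  B. W/(m·K): ✓ matches
  C. W/(m²·K): ✗ does not match
  D. kg·m/(s³·K): ✓ matches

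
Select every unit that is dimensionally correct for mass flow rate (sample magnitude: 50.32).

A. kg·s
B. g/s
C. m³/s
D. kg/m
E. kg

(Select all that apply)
B

mass flow rate has SI base units: kg / s

Checking each option against kg / s:
  A. kg·s: ✗ does not match
  B. g/s: ✓ matches
  C. m³/s: ✗ does not match
  D. kg/m: ✗ does not match
  E. kg: ✗ does not match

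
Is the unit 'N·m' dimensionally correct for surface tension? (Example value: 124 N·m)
No

surface tension has SI base units: kg / s^2
N·m does NOT reduce to kg / s^2; a valid unit for surface tension would be e.g. N/m.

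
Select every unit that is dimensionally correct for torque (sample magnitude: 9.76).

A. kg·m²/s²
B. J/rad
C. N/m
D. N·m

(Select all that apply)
A, B, D

torque has SI base units: kg * m^2 / s^2

Checking each option against kg * m^2 / s^2:
  A. kg·m²/s²: ✓ matches
  B. J/rad: ✓ matches
  C. N/m: ✗ does not match
  D. N·m: ✓ matches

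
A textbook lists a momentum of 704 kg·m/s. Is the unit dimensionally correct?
Yes

momentum has SI base units: kg * m / s
kg·m/s reduces to the same SI base units, so it is a valid unit for momentum.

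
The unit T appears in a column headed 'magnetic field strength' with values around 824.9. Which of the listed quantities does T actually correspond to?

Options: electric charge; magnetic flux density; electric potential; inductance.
magnetic flux density

magnetic field strength should have units dimensionally equivalent to A / m (e.g. A/m).
The given unit 'T' reduces to kg / (A * s^2). Of the listed options, that is the dimensionality of magnetic flux density.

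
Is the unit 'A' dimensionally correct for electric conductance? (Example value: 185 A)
No

electric conductance has SI base units: A^2 * s^3 / (kg * m^2)
A does NOT reduce to A^2 * s^3 / (kg * m^2); a valid unit for electric conductance would be e.g. S.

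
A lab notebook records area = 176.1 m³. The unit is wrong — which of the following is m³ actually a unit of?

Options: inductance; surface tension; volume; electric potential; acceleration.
volume

area should have units dimensionally equivalent to m^2 (e.g. m²).
The given unit 'm³' reduces to m^3. Of the listed options, that is the dimensionality of volume.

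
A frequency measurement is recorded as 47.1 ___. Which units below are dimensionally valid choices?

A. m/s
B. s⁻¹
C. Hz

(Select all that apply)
B, C

frequency has SI base units: 1 / s

Checking each option against 1 / s:
  A. m/s: ✗ does not match
  B. s⁻¹: ✓ matches
  C. Hz: ✓ matches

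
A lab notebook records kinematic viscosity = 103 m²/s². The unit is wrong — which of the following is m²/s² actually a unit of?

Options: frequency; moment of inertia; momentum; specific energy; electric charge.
specific energy

kinematic viscosity should have units dimensionally equivalent to m^2 / s (e.g. m²/s).
The given unit 'm²/s²' reduces to m^2 / s^2. Of the listed options, that is the dimensionality of specific energy.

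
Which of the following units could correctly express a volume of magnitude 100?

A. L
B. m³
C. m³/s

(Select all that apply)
A, B

volume has SI base units: m^3

Checking each option against m^3:
  A. L: ✓ matches
  B. m³: ✓ matches
  C. m³/s: ✗ does not match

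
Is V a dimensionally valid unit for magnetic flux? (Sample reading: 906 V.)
No

magnetic flux has SI base units: kg * m^2 / (A * s^2)
V does NOT reduce to kg * m^2 / (A * s^2); a valid unit for magnetic flux would be e.g. Wb.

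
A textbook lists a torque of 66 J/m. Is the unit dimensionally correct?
No

torque has SI base units: kg * m^2 / s^2
J/m does NOT reduce to kg * m^2 / s^2; a valid unit for torque would be e.g. N·m.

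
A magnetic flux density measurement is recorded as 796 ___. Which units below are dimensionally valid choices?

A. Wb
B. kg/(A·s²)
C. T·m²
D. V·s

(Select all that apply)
B

magnetic flux density has SI base units: kg / (A * s^2)

Checking each option against kg / (A * s^2):
  A. Wb: ✗ does not match
  B. kg/(A·s²): ✓ matches
  C. T·m²: ✗ does not match
  D. V·s: ✗ does not match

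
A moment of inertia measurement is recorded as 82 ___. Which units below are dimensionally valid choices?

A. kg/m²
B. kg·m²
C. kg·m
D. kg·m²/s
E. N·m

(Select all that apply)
B

moment of inertia has SI base units: kg * m^2

Checking each option against kg * m^2:
  A. kg/m²: ✗ does not match
  B. kg·m²: ✓ matches
  C. kg·m: ✗ does not match
  D. kg·m²/s: ✗ does not match
  E. N·m: ✗ does not match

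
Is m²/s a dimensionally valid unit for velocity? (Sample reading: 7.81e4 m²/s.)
No

velocity has SI base units: m / s
m²/s does NOT reduce to m / s; a valid unit for velocity would be e.g. m/s.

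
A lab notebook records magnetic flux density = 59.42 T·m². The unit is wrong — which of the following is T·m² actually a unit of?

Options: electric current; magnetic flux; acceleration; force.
magnetic flux

magnetic flux density should have units dimensionally equivalent to kg / (A * s^2) (e.g. T).
The given unit 'T·m²' reduces to kg * m^2 / (A * s^2). Of the listed options, that is the dimensionality of magnetic flux.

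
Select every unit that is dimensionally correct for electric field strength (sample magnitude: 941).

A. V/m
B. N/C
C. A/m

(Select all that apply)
A, B

electric field strength has SI base units: kg * m / (A * s^3)

Checking each option against kg * m / (A * s^3):
  A. V/m: ✓ matches
  B. N/C: ✓ matches
  C. A/m: ✗ does not match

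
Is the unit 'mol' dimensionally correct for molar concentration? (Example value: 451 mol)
No

molar concentration has SI base units: mol / m^3
mol does NOT reduce to mol / m^3; a valid unit for molar concentration would be e.g. mol/m³.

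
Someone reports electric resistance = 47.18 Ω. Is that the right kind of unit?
Yes

electric resistance has SI base units: kg * m^2 / (A^2 * s^3)
Ω reduces to the same SI base units, so it is a valid unit for electric resistance.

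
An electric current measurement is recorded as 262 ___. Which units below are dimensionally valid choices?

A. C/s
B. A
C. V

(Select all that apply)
A, B

electric current has SI base units: A

Checking each option against A:
  A. C/s: ✓ matches
  B. A: ✓ matches
  C. V: ✗ does not match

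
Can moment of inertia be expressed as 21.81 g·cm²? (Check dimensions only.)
Yes

moment of inertia has SI base units: kg * m^2
g·cm² reduces to the same SI base units, so it is a valid unit for moment of inertia.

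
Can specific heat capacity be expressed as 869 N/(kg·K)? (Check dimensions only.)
No

specific heat capacity has SI base units: m^2 / (s^2 * K)
N/(kg·K) does NOT reduce to m^2 / (s^2 * K); a valid unit for specific heat capacity would be e.g. J/(kg·K).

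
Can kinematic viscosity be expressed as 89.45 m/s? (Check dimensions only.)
No

kinematic viscosity has SI base units: m^2 / s
m/s does NOT reduce to m^2 / s; a valid unit for kinematic viscosity would be e.g. m²/s.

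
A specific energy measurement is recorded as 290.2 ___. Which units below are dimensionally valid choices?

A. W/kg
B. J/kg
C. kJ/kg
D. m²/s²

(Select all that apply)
B, C, D

specific energy has SI base units: m^2 / s^2

Checking each option against m^2 / s^2:
  A. W/kg: ✗ does not match
  B. J/kg: ✓ matches
  C. kJ/kg: ✓ matches
  D. m²/s²: ✓ matches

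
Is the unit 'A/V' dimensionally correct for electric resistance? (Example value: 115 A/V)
No

electric resistance has SI base units: kg * m^2 / (A^2 * s^3)
A/V does NOT reduce to kg * m^2 / (A^2 * s^3); a valid unit for electric resistance would be e.g. Ω.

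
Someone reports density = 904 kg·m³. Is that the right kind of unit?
No

density has SI base units: kg / m^3
kg·m³ does NOT reduce to kg / m^3; a valid unit for density would be e.g. kg/m³.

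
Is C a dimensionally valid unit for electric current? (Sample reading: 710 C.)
No

electric current has SI base units: A
C does NOT reduce to A; a valid unit for electric current would be e.g. A.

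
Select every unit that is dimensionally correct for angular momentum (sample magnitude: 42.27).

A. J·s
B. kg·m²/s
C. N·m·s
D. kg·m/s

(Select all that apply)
A, B, C

angular momentum has SI base units: kg * m^2 / s

Checking each option against kg * m^2 / s:
  A. J·s: ✓ matches
  B. kg·m²/s: ✓ matches
  C. N·m·s: ✓ matches
  D. kg·m/s: ✗ does not match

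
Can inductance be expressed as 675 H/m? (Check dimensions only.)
No

inductance has SI base units: kg * m^2 / (A^2 * s^2)
H/m does NOT reduce to kg * m^2 / (A^2 * s^2); a valid unit for inductance would be e.g. H.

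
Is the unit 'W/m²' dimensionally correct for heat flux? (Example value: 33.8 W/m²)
Yes

heat flux has SI base units: kg / s^3
W/m² reduces to the same SI base units, so it is a valid unit for heat flux.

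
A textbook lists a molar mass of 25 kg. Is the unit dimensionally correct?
No

molar mass has SI base units: kg / mol
kg does NOT reduce to kg / mol; a valid unit for molar mass would be e.g. kg/mol.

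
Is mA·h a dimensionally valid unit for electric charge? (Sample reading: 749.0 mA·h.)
Yes

electric charge has SI base units: A * s
mA·h reduces to the same SI base units, so it is a valid unit for electric charge.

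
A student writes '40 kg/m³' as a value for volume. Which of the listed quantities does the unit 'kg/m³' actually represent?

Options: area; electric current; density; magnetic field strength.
density

volume should have units dimensionally equivalent to m^3 (e.g. m³).
The given unit 'kg/m³' reduces to kg / m^3. Of the listed options, that is the dimensionality of density.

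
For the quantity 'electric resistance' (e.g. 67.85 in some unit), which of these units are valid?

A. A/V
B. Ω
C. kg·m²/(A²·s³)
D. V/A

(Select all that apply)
B, C, D

electric resistance has SI base units: kg * m^2 / (A^2 * s^3)

Checking each option against kg * m^2 / (A^2 * s^3):
  A. A/V: ✗ does not match
  B. Ω: ✓ matches
  C. kg·m²/(A²·s³): ✓ matches
  D. V/A: ✓ matches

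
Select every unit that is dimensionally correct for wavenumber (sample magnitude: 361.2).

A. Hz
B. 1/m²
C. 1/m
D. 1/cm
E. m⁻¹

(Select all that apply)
C, D, E

wavenumber has SI base units: 1 / m

Checking each option against 1 / m:
  A. Hz: ✗ does not match
  B. 1/m²: ✗ does not match
  C. 1/m: ✓ matches
  D. 1/cm: ✓ matches
  E. m⁻¹: ✓ matches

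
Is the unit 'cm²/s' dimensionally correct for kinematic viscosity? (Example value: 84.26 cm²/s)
Yes

kinematic viscosity has SI base units: m^2 / s
cm²/s reduces to the same SI base units, so it is a valid unit for kinematic viscosity.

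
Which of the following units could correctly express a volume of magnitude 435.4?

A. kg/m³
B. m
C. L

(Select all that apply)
C

volume has SI base units: m^3

Checking each option against m^3:
  A. kg/m³: ✗ does not match
  B. m: ✗ does not match
  C. L: ✓ matches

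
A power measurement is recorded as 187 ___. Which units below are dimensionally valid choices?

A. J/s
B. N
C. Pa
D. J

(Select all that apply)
A

power has SI base units: kg * m^2 / s^3

Checking each option against kg * m^2 / s^3:
  A. J/s: ✓ matches
  B. N: ✗ does not match
  C. Pa: ✗ does not match
  D. J: ✗ does not match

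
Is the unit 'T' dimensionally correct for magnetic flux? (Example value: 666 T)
No

magnetic flux has SI base units: kg * m^2 / (A * s^2)
T does NOT reduce to kg * m^2 / (A * s^2); a valid unit for magnetic flux would be e.g. Wb.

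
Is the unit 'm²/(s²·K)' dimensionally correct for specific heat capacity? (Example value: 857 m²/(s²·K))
Yes

specific heat capacity has SI base units: m^2 / (s^2 * K)
m²/(s²·K) reduces to the same SI base units, so it is a valid unit for specific heat capacity.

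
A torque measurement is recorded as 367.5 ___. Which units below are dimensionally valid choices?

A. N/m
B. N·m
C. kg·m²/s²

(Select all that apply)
B, C

torque has SI base units: kg * m^2 / s^2

Checking each option against kg * m^2 / s^2:
  A. N/m: ✗ does not match
  B. N·m: ✓ matches
  C. kg·m²/s²: ✓ matches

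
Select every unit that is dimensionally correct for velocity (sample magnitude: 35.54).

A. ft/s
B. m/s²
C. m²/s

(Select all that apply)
A

velocity has SI base units: m / s

Checking each option against m / s:
  A. ft/s: ✓ matches
  B. m/s²: ✗ does not match
  C. m²/s: ✗ does not match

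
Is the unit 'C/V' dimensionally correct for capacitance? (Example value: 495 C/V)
Yes

capacitance has SI base units: A^2 * s^4 / (kg * m^2)
C/V reduces to the same SI base units, so it is a valid unit for capacitance.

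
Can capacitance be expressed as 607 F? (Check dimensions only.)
Yes

capacitance has SI base units: A^2 * s^4 / (kg * m^2)
F reduces to the same SI base units, so it is a valid unit for capacitance.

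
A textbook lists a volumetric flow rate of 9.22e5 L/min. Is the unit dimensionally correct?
Yes

volumetric flow rate has SI base units: m^3 / s
L/min reduces to the same SI base units, so it is a valid unit for volumetric flow rate.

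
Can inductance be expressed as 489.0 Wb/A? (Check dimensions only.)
Yes

inductance has SI base units: kg * m^2 / (A^2 * s^2)
Wb/A reduces to the same SI base units, so it is a valid unit for inductance.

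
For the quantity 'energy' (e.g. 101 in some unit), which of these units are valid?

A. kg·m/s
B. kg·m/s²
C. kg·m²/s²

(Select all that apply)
C

energy has SI base units: kg * m^2 / s^2

Checking each option against kg * m^2 / s^2:
  A. kg·m/s: ✗ does not match
  B. kg·m/s²: ✗ does not match
  C. kg·m²/s²: ✓ matches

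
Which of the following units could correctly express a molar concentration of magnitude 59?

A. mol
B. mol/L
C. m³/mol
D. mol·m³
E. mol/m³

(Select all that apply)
B, E

molar concentration has SI base units: mol / m^3

Checking each option against mol / m^3:
  A. mol: ✗ does not match
  B. mol/L: ✓ matches
  C. m³/mol: ✗ does not match
  D. mol·m³: ✗ does not match
  E. mol/m³: ✓ matches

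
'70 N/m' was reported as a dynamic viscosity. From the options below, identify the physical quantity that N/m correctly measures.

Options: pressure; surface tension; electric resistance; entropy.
surface tension

dynamic viscosity should have units dimensionally equivalent to kg / (m * s) (e.g. Pa·s).
The given unit 'N/m' reduces to kg / s^2. Of the listed options, that is the dimensionality of surface tension.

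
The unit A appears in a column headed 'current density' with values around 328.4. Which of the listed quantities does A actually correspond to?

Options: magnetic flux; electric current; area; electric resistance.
electric current

current density should have units dimensionally equivalent to A / m^2 (e.g. A/m²).
The given unit 'A' reduces to A. Of the listed options, that is the dimensionality of electric current.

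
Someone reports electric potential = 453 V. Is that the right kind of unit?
Yes

electric potential has SI base units: kg * m^2 / (A * s^3)
V reduces to the same SI base units, so it is a valid unit for electric potential.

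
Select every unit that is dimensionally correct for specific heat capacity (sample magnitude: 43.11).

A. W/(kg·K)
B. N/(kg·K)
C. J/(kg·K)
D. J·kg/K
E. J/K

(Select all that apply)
C

specific heat capacity has SI base units: m^2 / (s^2 * K)

Checking each option against m^2 / (s^2 * K):
  A. W/(kg·K): ✗ does not match
  B. N/(kg·K): ✗ does not match
  C. J/(kg·K): ✓ matches
  D. J·kg/K: ✗ does not match
  E. J/K: ✗ does not match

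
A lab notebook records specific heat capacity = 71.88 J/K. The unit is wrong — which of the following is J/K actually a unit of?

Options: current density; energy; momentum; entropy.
entropy

specific heat capacity should have units dimensionally equivalent to m^2 / (s^2 * K) (e.g. J/(kg·K)).
The given unit 'J/K' reduces to kg * m^2 / (s^2 * K). Of the listed options, that is the dimensionality of entropy.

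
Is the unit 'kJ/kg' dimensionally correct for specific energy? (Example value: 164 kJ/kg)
Yes

specific energy has SI base units: m^2 / s^2
kJ/kg reduces to the same SI base units, so it is a valid unit for specific energy.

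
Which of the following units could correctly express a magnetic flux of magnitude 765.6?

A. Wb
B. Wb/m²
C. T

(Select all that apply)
A

magnetic flux has SI base units: kg * m^2 / (A * s^2)

Checking each option against kg * m^2 / (A * s^2):
  A. Wb: ✓ matches
  B. Wb/m²: ✗ does not match
  C. T: ✗ does not match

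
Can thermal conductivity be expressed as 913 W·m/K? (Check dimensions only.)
No

thermal conductivity has SI base units: kg * m / (s^3 * K)
W·m/K does NOT reduce to kg * m / (s^3 * K); a valid unit for thermal conductivity would be e.g. W/(m·K).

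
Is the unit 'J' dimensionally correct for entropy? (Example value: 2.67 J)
No

entropy has SI base units: kg * m^2 / (s^2 * K)
J does NOT reduce to kg * m^2 / (s^2 * K); a valid unit for entropy would be e.g. J/K.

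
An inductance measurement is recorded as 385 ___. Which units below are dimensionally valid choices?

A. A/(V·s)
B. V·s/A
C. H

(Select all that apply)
B, C

inductance has SI base units: kg * m^2 / (A^2 * s^2)

Checking each option against kg * m^2 / (A^2 * s^2):
  A. A/(V·s): ✗ does not match
  B. V·s/A: ✓ matches
  C. H: ✓ matches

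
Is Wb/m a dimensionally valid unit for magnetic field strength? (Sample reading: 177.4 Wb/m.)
No

magnetic field strength has SI base units: A / m
Wb/m does NOT reduce to A / m; a valid unit for magnetic field strength would be e.g. A/m.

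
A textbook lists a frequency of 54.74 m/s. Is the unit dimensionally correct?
No

frequency has SI base units: 1 / s
m/s does NOT reduce to 1 / s; a valid unit for frequency would be e.g. Hz.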